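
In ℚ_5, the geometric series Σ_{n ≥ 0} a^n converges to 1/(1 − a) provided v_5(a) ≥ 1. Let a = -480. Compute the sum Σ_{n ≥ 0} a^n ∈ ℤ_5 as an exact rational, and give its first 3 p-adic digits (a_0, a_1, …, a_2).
Σ a^n = 1/(1 − a) = 1/481;  first 3 digits = (1, 4, 1)

v_5(a) = 1 ≥ 1, so the series converges in ℤ_5 to 1/(1 − a) = 1/(1 − (-480)) = 1/481. Expand this rational in ℤ_5: compute digits iteratively via d_i = x_i mod 5, x_{i+1} = (x_i − d_i)/5. The first 3 digits are (1, 4, 1).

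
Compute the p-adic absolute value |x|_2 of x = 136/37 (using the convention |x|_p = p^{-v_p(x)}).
|136/37|_2 = 1/8

Step 1 — compute v_2(x) by factoring powers of 2 out of the numerator and denominator: v_2(136/37) = 3. Step 2 — apply |x|_p = p^{-v_p(x)} = 2^{-3} = 1/8.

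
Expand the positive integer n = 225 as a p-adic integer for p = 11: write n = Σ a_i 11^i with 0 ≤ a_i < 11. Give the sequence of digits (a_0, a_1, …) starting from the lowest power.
(a_0, a_1, …) = (5, 9, 1)

Repeated division by 11 gives the digits low-to-high: 225 = 5 + 9·11^1 + 1·11^2. Digit sequence: (5, 9, 1).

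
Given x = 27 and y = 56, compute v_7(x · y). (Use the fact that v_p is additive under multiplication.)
v_7(1512) = 1

v_p(x) = 0 (factor: 27 = 7^0 · 27); v_p(y) = 1 (factor: 56 = 7^1 · 8). Additivity: v_p(xy) = v_p(x) + v_p(y) = 0 + 1 = 1. (Direct check: xy = 1512 = 7^1 · (216).)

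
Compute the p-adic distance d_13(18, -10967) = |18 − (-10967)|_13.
d_13(18, -10967) = 1/2197

Step 1 — x − y = 18 − (-10967) = 10985. Step 2 — v_13(10985) = 3 (factor: 10985 = (13^3 · 5); the sign does not affect v_p). Step 3 — |x − y|_13 = 13^{-3} = 1/2197.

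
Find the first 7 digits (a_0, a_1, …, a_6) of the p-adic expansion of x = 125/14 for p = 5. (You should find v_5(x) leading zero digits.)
(a_0, …, a_6) = (0, 0, 0, 4, 1, 0, 1)

v_5(125/14) = 3, so a_0 = ... = a_2 = 0. Factor out: x = 5^3 · u with u = 1/14 a unit in ℤ_5. Expand u iteratively via a_{v+i} = u_i mod 5, u_{i+1} = (u_i − a_{v+i})/5:
  u_0 = 1/14;  a_3 = 4;  u_1 = (u_0 − 4)/5 = -11/14
  u_1 = -11/14;  a_4 = 1;  u_2 = (u_1 − 1)/5 = -5/14
  u_2 = -5/14;  a_5 = 0;  u_3 = (u_2 − 0)/5 = -1/14
  u_3 = -1/14;  a_6 = 1;  u_4 = (u_3 − 1)/5 = -3/14
Digits: (0, 0, 0, 4, 1, 0, 1).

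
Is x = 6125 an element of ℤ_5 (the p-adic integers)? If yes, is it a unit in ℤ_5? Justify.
x ∈ ℤ_5 but not a unit; v_5(x) = 3 > 0

ℤ_5 = {x ∈ ℚ_5 : v_5(x) ≥ 0} and ℤ_5^× = {x ∈ ℤ_5 : v_5(x) = 0}. Here v_5(6125) = v_5(num) − v_5(den) = 3; compare against these criteria.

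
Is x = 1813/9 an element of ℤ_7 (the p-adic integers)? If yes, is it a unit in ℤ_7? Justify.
x ∈ ℤ_7 but not a unit; v_7(x) = 2 > 0

ℤ_7 = {x ∈ ℚ_7 : v_7(x) ≥ 0} and ℤ_7^× = {x ∈ ℤ_7 : v_7(x) = 0}. Here v_7(1813/9) = v_7(num) − v_7(den) = 2; compare against these criteria.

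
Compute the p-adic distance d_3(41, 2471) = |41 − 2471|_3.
d_3(41, 2471) = 1/243

Step 1 — x − y = 41 − 2471 = -2430. Step 2 — v_3(-2430) = 5 (factor: -2430 = −(3^5 · 10); the sign does not affect v_p). Step 3 — |x − y|_3 = 3^{-5} = 1/243.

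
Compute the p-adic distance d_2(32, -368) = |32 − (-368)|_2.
d_2(32, -368) = 1/16

Step 1 — x − y = 32 − (-368) = 400. Step 2 — v_2(400) = 4 (factor: 400 = (2^4 · 25); the sign does not affect v_p). Step 3 — |x − y|_2 = 2^{-4} = 1/16.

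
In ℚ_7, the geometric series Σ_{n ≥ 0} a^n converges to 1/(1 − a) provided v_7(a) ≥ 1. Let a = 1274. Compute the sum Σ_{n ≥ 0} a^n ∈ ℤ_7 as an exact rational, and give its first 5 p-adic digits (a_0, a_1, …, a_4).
Σ a^n = 1/(1 − a) = -1/1273;  first 5 digits = (1, 0, 5, 3, 4)

v_7(a) = 2 ≥ 1, so the series converges in ℤ_7 to 1/(1 − a) = 1/(1 − 1274) = -1/1273. Expand this rational in ℤ_7: compute digits iteratively via d_i = x_i mod 7, x_{i+1} = (x_i − d_i)/7. The first 5 digits are (1, 0, 5, 3, 4).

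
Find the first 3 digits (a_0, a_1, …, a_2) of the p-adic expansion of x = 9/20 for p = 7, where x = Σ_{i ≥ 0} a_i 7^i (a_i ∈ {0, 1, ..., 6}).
(a_0, …, a_2) = (5, 6, 5)

v_7(9/20) = 0 (numerator and denominator both coprime to 7), so x ∈ ℤ_7^×. Compute digits iteratively via a_i = x_i mod 7, x_{i+1} = (x_i − a_i)/7, with x_0 = x:
  x_0 = 9/20;  a_0 = 5;  x_1 = (x_0 − 5)/7 = -13/20
  x_1 = -13/20;  a_1 = 6;  x_2 = (x_1 − 6)/7 = -19/20
  x_2 = -19/20;  a_2 = 5;  x_3 = (x_2 − 5)/7 = -17/20
Digits: (5, 6, 5).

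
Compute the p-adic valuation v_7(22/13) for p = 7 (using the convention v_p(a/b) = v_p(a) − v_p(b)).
v_7(22/13) = 0

Factor powers of 7 from the numerator and denominator of the reduced fraction: 22 = 7^0 · 22 and 13 = 7^0 · 13. Apply v_p(a/b) = v_p(a) − v_p(b): v_7(22/13) = 0 − 0 = 0.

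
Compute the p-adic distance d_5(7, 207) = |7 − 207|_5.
d_5(7, 207) = 1/25

Step 1 — x − y = 7 − 207 = -200. Step 2 — v_5(-200) = 2 (factor: -200 = −(5^2 · 8); the sign does not affect v_p). Step 3 — |x − y|_5 = 5^{-2} = 1/25.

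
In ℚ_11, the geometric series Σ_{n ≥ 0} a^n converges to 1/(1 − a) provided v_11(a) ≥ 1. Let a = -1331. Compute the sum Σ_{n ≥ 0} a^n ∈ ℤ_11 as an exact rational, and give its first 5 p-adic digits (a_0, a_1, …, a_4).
Σ a^n = 1/(1 − a) = 1/1332;  first 5 digits = (1, 0, 0, 10, 10)

v_11(a) = 3 ≥ 1, so the series converges in ℤ_11 to 1/(1 − a) = 1/(1 − (-1331)) = 1/1332. Expand this rational in ℤ_11: compute digits iteratively via d_i = x_i mod 11, x_{i+1} = (x_i − d_i)/11. The first 5 digits are (1, 0, 0, 10, 10).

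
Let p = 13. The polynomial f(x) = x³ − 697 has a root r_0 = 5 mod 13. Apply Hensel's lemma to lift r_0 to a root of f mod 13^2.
r_1 = 96 (mod 169)

Hensel: r_{i+1} = r_i − f(r_i)/f′(r_i) mod 13^{i+2}, where f′(x) = 3x². Iterate:
  r_0 = 5 (mod 13)
  r_1 = 96 (mod 169)
Final: r = 96 with f(r) ≡ 0 mod 13^2.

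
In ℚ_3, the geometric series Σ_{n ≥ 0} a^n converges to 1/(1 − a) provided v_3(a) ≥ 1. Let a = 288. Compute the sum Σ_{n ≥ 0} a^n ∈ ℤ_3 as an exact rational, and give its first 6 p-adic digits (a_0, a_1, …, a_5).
Σ a^n = 1/(1 − a) = -1/287;  first 6 digits = (1, 0, 2, 1, 1, 0)

v_3(a) = 2 ≥ 1, so the series converges in ℤ_3 to 1/(1 − a) = 1/(1 − 288) = -1/287. Expand this rational in ℤ_3: compute digits iteratively via d_i = x_i mod 3, x_{i+1} = (x_i − d_i)/3. The first 6 digits are (1, 0, 2, 1, 1, 0).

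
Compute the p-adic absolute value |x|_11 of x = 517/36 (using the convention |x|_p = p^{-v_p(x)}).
|517/36|_11 = 1/11

Step 1 — compute v_11(x) by factoring powers of 11 out of the numerator and denominator: v_11(517/36) = 1. Step 2 — apply |x|_p = p^{-v_p(x)} = 11^{-1} = 1/11.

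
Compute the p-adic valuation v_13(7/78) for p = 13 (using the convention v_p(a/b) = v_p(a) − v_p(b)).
v_13(7/78) = -1

Factor powers of 13 from the numerator and denominator of the reduced fraction: 7 = 13^0 · 7 and 78 = 13^1 · 6. Apply v_p(a/b) = v_p(a) − v_p(b): v_13(7/78) = 0 − 1 = -1.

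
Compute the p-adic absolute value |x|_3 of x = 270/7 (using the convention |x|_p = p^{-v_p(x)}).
|270/7|_3 = 1/27

Step 1 — compute v_3(x) by factoring powers of 3 out of the numerator and denominator: v_3(270/7) = 3. Step 2 — apply |x|_p = p^{-v_p(x)} = 3^{-3} = 1/27.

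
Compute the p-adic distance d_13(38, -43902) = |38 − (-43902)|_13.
d_13(38, -43902) = 1/2197

Step 1 — x − y = 38 − (-43902) = 43940. Step 2 — v_13(43940) = 3 (factor: 43940 = (13^3 · 20); the sign does not affect v_p). Step 3 — |x − y|_13 = 13^{-3} = 1/2197.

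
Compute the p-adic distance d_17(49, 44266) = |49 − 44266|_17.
d_17(49, 44266) = 1/4913

Step 1 — x − y = 49 − 44266 = -44217. Step 2 — v_17(-44217) = 3 (factor: -44217 = −(17^3 · 9); the sign does not affect v_p). Step 3 — |x − y|_17 = 17^{-3} = 1/4913.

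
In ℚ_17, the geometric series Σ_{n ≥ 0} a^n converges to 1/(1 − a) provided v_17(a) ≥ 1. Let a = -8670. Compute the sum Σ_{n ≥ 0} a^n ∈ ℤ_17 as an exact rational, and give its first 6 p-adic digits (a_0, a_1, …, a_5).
Σ a^n = 1/(1 − a) = 1/8671;  first 6 digits = (1, 0, 4, 15, 15, 1)

v_17(a) = 2 ≥ 1, so the series converges in ℤ_17 to 1/(1 − a) = 1/(1 − (-8670)) = 1/8671. Expand this rational in ℤ_17: compute digits iteratively via d_i = x_i mod 17, x_{i+1} = (x_i − d_i)/17. The first 6 digits are (1, 0, 4, 15, 15, 1).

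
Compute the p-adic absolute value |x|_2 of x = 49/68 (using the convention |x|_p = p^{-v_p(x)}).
|49/68|_2 = 4

Step 1 — compute v_2(x) by factoring powers of 2 out of the numerator and denominator: v_2(49/68) = -2. Step 2 — apply |x|_p = p^{-v_p(x)} = 2^{2} = 4.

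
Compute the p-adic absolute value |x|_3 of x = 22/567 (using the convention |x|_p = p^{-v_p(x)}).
|22/567|_3 = 81

Step 1 — compute v_3(x) by factoring powers of 3 out of the numerator and denominator: v_3(22/567) = -4. Step 2 — apply |x|_p = p^{-v_p(x)} = 3^{4} = 81.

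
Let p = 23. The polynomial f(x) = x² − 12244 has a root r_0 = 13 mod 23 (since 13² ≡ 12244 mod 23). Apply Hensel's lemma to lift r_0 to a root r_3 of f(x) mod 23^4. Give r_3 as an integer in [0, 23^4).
r_3 = 100845 (mod 279841)

Hensel's recurrence: r_{i+1} = r_i − f(r_i)·(f′(r_i))^{-1} mod 23^{i+2}, with f′(x) = 2x. Iterate:
  r_0 = 13 (mod 23)
  r_1 = 335 (mod 529)
  r_2 = 3509 (mod 12167)
  r_3 = 100845 (mod 279841)
Final: r_3 = 100845, and one checks f(r_3) ≡ 0 mod 23^4.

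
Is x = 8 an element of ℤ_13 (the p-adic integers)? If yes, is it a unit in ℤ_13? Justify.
x ∈ ℤ_13^× (unit); v_13(x) = 0

ℤ_13 = {x ∈ ℚ_13 : v_13(x) ≥ 0} and ℤ_13^× = {x ∈ ℤ_13 : v_13(x) = 0}. Here v_13(8) = v_13(num) − v_13(den) = 0; compare against these criteria.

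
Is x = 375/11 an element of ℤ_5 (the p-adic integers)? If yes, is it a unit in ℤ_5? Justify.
x ∈ ℤ_5 but not a unit; v_5(x) = 3 > 0

ℤ_5 = {x ∈ ℚ_5 : v_5(x) ≥ 0} and ℤ_5^× = {x ∈ ℤ_5 : v_5(x) = 0}. Here v_5(375/11) = v_5(num) − v_5(den) = 3; compare against these criteria.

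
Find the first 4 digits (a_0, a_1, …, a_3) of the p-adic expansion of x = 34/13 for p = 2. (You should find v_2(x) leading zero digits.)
(a_0, …, a_3) = (0, 1, 0, 1)

v_2(34/13) = 1, so a_0 = ... = a_0 = 0. Factor out: x = 2^1 · u with u = 17/13 a unit in ℤ_2. Expand u iteratively via a_{v+i} = u_i mod 2, u_{i+1} = (u_i − a_{v+i})/2:
  u_0 = 17/13;  a_1 = 1;  u_1 = (u_0 − 1)/2 = 2/13
  u_1 = 2/13;  a_2 = 0;  u_2 = (u_1 − 0)/2 = 1/13
  u_2 = 1/13;  a_3 = 1;  u_3 = (u_2 − 1)/2 = -6/13
Digits: (0, 1, 0, 1).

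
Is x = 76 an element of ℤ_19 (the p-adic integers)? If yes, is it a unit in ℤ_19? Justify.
x ∈ ℤ_19 but not a unit; v_19(x) = 1 > 0

ℤ_19 = {x ∈ ℚ_19 : v_19(x) ≥ 0} and ℤ_19^× = {x ∈ ℤ_19 : v_19(x) = 0}. Here v_19(76) = v_19(num) − v_19(den) = 1; compare against these criteria.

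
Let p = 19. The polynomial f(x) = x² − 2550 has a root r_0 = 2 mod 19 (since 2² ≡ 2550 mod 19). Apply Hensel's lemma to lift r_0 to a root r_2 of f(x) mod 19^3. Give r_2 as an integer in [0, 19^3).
r_2 = 97 (mod 6859)

Hensel's recurrence: r_{i+1} = r_i − f(r_i)·(f′(r_i))^{-1} mod 19^{i+2}, with f′(x) = 2x. Iterate:
  r_0 = 2 (mod 19)
  r_1 = 97 (mod 361)
  r_2 = 97 (mod 6859)
Final: r_2 = 97, and one checks f(r_2) ≡ 0 mod 19^3.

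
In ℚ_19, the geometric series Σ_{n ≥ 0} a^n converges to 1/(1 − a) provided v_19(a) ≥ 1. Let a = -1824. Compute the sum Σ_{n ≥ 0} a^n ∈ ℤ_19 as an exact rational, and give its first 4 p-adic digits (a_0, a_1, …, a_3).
Σ a^n = 1/(1 − a) = 1/1825;  first 4 digits = (1, 18, 14, 8)

v_19(a) = 1 ≥ 1, so the series converges in ℤ_19 to 1/(1 − a) = 1/(1 − (-1824)) = 1/1825. Expand this rational in ℤ_19: compute digits iteratively via d_i = x_i mod 19, x_{i+1} = (x_i − d_i)/19. The first 4 digits are (1, 18, 14, 8).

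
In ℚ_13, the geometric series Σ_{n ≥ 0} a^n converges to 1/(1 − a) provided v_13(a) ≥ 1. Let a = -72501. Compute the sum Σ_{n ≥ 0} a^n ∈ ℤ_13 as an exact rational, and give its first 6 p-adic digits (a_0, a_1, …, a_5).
Σ a^n = 1/(1 − a) = 1/72502;  first 6 digits = (1, 0, 0, 6, 10, 12)

v_13(a) = 3 ≥ 1, so the series converges in ℤ_13 to 1/(1 − a) = 1/(1 − (-72501)) = 1/72502. Expand this rational in ℤ_13: compute digits iteratively via d_i = x_i mod 13, x_{i+1} = (x_i − d_i)/13. The first 6 digits are (1, 0, 0, 6, 10, 12).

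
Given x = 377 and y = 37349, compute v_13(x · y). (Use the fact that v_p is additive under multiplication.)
v_13(14080573) = 4

v_p(x) = 1 (factor: 377 = 13^1 · 29); v_p(y) = 3 (factor: 37349 = 13^3 · 17). Additivity: v_p(xy) = v_p(x) + v_p(y) = 1 + 3 = 4. (Direct check: xy = 14080573 = 13^4 · (493).)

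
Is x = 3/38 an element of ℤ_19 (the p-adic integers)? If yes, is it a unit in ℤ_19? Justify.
x ∉ ℤ_19 (v_19(x) = -1 < 0)

ℤ_19 = {x ∈ ℚ_19 : v_19(x) ≥ 0} and ℤ_19^× = {x ∈ ℤ_19 : v_19(x) = 0}. Here v_19(3/38) = v_19(num) − v_19(den) = -1; compare against these criteria.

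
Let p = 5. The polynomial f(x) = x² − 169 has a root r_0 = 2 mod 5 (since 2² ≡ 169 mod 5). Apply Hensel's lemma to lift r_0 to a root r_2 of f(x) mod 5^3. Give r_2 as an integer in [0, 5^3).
r_2 = 112 (mod 125)

Hensel's recurrence: r_{i+1} = r_i − f(r_i)·(f′(r_i))^{-1} mod 5^{i+2}, with f′(x) = 2x. Iterate:
  r_0 = 2 (mod 5)
  r_1 = 12 (mod 25)
  r_2 = 112 (mod 125)
Final: r_2 = 112, and one checks f(r_2) ≡ 0 mod 5^3.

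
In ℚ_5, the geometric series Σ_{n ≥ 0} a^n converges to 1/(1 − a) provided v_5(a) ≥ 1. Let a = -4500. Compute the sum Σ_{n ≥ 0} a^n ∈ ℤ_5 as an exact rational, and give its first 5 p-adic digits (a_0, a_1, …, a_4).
Σ a^n = 1/(1 − a) = 1/4501;  first 5 digits = (1, 0, 0, 4, 2)

v_5(a) = 3 ≥ 1, so the series converges in ℤ_5 to 1/(1 − a) = 1/(1 − (-4500)) = 1/4501. Expand this rational in ℤ_5: compute digits iteratively via d_i = x_i mod 5, x_{i+1} = (x_i − d_i)/5. The first 5 digits are (1, 0, 0, 4, 2).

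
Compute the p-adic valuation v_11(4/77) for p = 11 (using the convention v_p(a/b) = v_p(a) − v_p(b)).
v_11(4/77) = -1

Factor powers of 11 from the numerator and denominator of the reduced fraction: 4 = 11^0 · 4 and 77 = 11^1 · 7. Apply v_p(a/b) = v_p(a) − v_p(b): v_11(4/77) = 0 − 1 = -1.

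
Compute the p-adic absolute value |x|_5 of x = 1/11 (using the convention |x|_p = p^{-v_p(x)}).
|1/11|_5 = 1

Step 1 — compute v_5(x) by factoring powers of 5 out of the numerator and denominator: v_5(1/11) = 0. Step 2 — apply |x|_p = p^{-v_p(x)} = 5^{0} = 1.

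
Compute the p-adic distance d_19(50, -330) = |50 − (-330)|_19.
d_19(50, -330) = 1/19

Step 1 — x − y = 50 − (-330) = 380. Step 2 — v_19(380) = 1 (factor: 380 = (19^1 · 20); the sign does not affect v_p). Step 3 — |x − y|_19 = 19^{-1} = 1/19.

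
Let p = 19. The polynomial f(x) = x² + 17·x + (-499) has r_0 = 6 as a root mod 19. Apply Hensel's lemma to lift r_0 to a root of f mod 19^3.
r_2 = 728 (mod 6859)

Hensel: r_{i+1} = r_i − f(r_i)·(f′(r_i))^{-1} mod 19^{i+2}, f′(x) = 2x + 17. Iterate:
  r_0 = 6 (mod 19)
  r_1 = 6 (mod 361)
  r_2 = 728 (mod 6859)
Final: r = 728 satisfies f(r) ≡ 0 mod 19^3.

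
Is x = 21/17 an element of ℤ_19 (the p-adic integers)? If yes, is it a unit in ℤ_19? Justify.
x ∈ ℤ_19^× (unit); v_19(x) = 0

ℤ_19 = {x ∈ ℚ_19 : v_19(x) ≥ 0} and ℤ_19^× = {x ∈ ℤ_19 : v_19(x) = 0}. Here v_19(21/17) = v_19(num) − v_19(den) = 0; compare against these criteria.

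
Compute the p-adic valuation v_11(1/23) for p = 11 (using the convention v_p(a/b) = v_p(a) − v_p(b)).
v_11(1/23) = 0

Factor powers of 11 from the numerator and denominator of the reduced fraction: 1 = 11^0 · 1 and 23 = 11^0 · 23. Apply v_p(a/b) = v_p(a) − v_p(b): v_11(1/23) = 0 − 0 = 0.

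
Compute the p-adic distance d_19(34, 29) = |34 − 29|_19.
d_19(34, 29) = 1

Step 1 — x − y = 34 − 29 = 5. Step 2 — v_19(5) = 0 (factor: 5 = (19^0 · 5); the sign does not affect v_p). Step 3 — |x − y|_19 = 19^{0} = 1.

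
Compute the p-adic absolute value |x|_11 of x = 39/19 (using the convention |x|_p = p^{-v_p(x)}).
|39/19|_11 = 1

Step 1 — compute v_11(x) by factoring powers of 11 out of the numerator and denominator: v_11(39/19) = 0. Step 2 — apply |x|_p = p^{-v_p(x)} = 11^{0} = 1.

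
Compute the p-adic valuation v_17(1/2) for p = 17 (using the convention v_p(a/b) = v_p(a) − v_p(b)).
v_17(1/2) = 0

Factor powers of 17 from the numerator and denominator of the reduced fraction: 1 = 17^0 · 1 and 2 = 17^0 · 2. Apply v_p(a/b) = v_p(a) − v_p(b): v_17(1/2) = 0 − 0 = 0.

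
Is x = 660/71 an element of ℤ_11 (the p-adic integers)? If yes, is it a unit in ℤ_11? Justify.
x ∈ ℤ_11 but not a unit; v_11(x) = 1 > 0

ℤ_11 = {x ∈ ℚ_11 : v_11(x) ≥ 0} and ℤ_11^× = {x ∈ ℤ_11 : v_11(x) = 0}. Here v_11(660/71) = v_11(num) − v_11(den) = 1; compare against these criteria.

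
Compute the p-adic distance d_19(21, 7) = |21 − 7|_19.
d_19(21, 7) = 1

Step 1 — x − y = 21 − 7 = 14. Step 2 — v_19(14) = 0 (factor: 14 = (19^0 · 14); the sign does not affect v_p). Step 3 — |x − y|_19 = 19^{0} = 1.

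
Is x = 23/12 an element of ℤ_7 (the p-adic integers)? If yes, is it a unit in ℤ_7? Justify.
x ∈ ℤ_7^× (unit); v_7(x) = 0

ℤ_7 = {x ∈ ℚ_7 : v_7(x) ≥ 0} and ℤ_7^× = {x ∈ ℤ_7 : v_7(x) = 0}. Here v_7(23/12) = v_7(num) − v_7(den) = 0; compare against these criteria.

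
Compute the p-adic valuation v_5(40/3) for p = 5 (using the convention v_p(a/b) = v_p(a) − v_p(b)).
v_5(40/3) = 1

Factor powers of 5 from the numerator and denominator of the reduced fraction: 40 = 5^1 · 8 and 3 = 5^0 · 3. Apply v_p(a/b) = v_p(a) − v_p(b): v_5(40/3) = 1 − 0 = 1.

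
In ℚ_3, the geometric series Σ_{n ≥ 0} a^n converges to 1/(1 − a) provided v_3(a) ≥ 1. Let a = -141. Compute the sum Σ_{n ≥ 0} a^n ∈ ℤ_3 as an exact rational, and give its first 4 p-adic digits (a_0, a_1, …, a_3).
Σ a^n = 1/(1 − a) = 1/142;  first 4 digits = (1, 1, 0, 0)

v_3(a) = 1 ≥ 1, so the series converges in ℤ_3 to 1/(1 − a) = 1/(1 − (-141)) = 1/142. Expand this rational in ℤ_3: compute digits iteratively via d_i = x_i mod 3, x_{i+1} = (x_i − d_i)/3. The first 4 digits are (1, 1, 0, 0).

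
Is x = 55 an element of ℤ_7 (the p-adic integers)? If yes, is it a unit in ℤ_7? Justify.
x ∈ ℤ_7^× (unit); v_7(x) = 0

ℤ_7 = {x ∈ ℚ_7 : v_7(x) ≥ 0} and ℤ_7^× = {x ∈ ℤ_7 : v_7(x) = 0}. Here v_7(55) = v_7(num) − v_7(den) = 0; compare against these criteria.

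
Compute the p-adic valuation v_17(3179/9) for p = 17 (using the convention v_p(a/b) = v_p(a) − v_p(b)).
v_17(3179/9) = 2

Factor powers of 17 from the numerator and denominator of the reduced fraction: 3179 = 17^2 · 11 and 9 = 17^0 · 9. Apply v_p(a/b) = v_p(a) − v_p(b): v_17(3179/9) = 2 − 0 = 2.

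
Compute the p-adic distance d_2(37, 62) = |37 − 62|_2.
d_2(37, 62) = 1

Step 1 — x − y = 37 − 62 = -25. Step 2 — v_2(-25) = 0 (factor: -25 = −(2^0 · 25); the sign does not affect v_p). Step 3 — |x − y|_2 = 2^{0} = 1.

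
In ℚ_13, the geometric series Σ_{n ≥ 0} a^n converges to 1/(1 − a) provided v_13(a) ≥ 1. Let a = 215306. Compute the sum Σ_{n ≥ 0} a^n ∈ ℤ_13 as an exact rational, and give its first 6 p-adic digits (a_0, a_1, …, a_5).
Σ a^n = 1/(1 − a) = -1/215305;  first 6 digits = (1, 0, 0, 7, 7, 0)

v_13(a) = 3 ≥ 1, so the series converges in ℤ_13 to 1/(1 − a) = 1/(1 − 215306) = -1/215305. Expand this rational in ℤ_13: compute digits iteratively via d_i = x_i mod 13, x_{i+1} = (x_i − d_i)/13. The first 6 digits are (1, 0, 0, 7, 7, 0).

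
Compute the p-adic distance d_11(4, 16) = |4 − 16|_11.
d_11(4, 16) = 1

Step 1 — x − y = 4 − 16 = -12. Step 2 — v_11(-12) = 0 (factor: -12 = −(11^0 · 12); the sign does not affect v_p). Step 3 — |x − y|_11 = 11^{0} = 1.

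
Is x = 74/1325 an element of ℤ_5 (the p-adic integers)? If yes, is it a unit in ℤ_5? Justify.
x ∉ ℤ_5 (v_5(x) = -2 < 0)

ℤ_5 = {x ∈ ℚ_5 : v_5(x) ≥ 0} and ℤ_5^× = {x ∈ ℤ_5 : v_5(x) = 0}. Here v_5(74/1325) = v_5(num) − v_5(den) = -2; compare against these criteria.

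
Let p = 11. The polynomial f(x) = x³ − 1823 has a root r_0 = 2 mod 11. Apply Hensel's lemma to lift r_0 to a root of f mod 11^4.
r_3 = 11134 (mod 14641)

Hensel: r_{i+1} = r_i − f(r_i)/f′(r_i) mod 11^{i+2}, where f′(x) = 3x². Iterate:
  r_0 = 2 (mod 11)
  r_1 = 2 (mod 121)
  r_2 = 486 (mod 1331)
  r_3 = 11134 (mod 14641)
Final: r = 11134 with f(r) ≡ 0 mod 11^4.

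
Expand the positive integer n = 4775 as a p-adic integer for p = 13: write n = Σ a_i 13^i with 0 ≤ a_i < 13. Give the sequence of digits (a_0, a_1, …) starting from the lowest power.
(a_0, a_1, …) = (4, 3, 2, 2)

Repeated division by 13 gives the digits low-to-high: 4775 = 4 + 3·13^1 + 2·13^2 + 2·13^3. Digit sequence: (4, 3, 2, 2).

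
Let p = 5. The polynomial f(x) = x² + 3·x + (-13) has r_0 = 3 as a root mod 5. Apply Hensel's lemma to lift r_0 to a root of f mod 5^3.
r_2 = 83 (mod 125)

Hensel: r_{i+1} = r_i − f(r_i)·(f′(r_i))^{-1} mod 5^{i+2}, f′(x) = 2x + 3. Iterate:
  r_0 = 3 (mod 5)
  r_1 = 8 (mod 25)
  r_2 = 83 (mod 125)
Final: r = 83 satisfies f(r) ≡ 0 mod 5^3.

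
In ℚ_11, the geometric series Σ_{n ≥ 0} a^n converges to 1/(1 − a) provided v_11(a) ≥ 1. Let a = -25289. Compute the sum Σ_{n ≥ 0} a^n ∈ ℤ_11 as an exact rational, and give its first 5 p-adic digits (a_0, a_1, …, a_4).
Σ a^n = 1/(1 − a) = 1/25290;  first 5 digits = (1, 0, 0, 3, 9)

v_11(a) = 3 ≥ 1, so the series converges in ℤ_11 to 1/(1 − a) = 1/(1 − (-25289)) = 1/25290. Expand this rational in ℤ_11: compute digits iteratively via d_i = x_i mod 11, x_{i+1} = (x_i − d_i)/11. The first 5 digits are (1, 0, 0, 3, 9).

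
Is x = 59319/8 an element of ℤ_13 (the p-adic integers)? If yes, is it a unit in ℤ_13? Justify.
x ∈ ℤ_13 but not a unit; v_13(x) = 3 > 0

ℤ_13 = {x ∈ ℚ_13 : v_13(x) ≥ 0} and ℤ_13^× = {x ∈ ℤ_13 : v_13(x) = 0}. Here v_13(59319/8) = v_13(num) − v_13(den) = 3; compare against these criteria.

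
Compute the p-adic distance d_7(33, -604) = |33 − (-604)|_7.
d_7(33, -604) = 1/49

Step 1 — x − y = 33 − (-604) = 637. Step 2 — v_7(637) = 2 (factor: 637 = (7^2 · 13); the sign does not affect v_p). Step 3 — |x − y|_7 = 7^{-2} = 1/49.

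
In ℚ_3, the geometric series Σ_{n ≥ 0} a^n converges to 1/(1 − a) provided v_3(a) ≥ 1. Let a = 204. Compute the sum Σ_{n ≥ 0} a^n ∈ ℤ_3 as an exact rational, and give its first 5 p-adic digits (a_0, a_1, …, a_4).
Σ a^n = 1/(1 − a) = -1/203;  first 5 digits = (1, 2, 2, 2, 0)

v_3(a) = 1 ≥ 1, so the series converges in ℤ_3 to 1/(1 − a) = 1/(1 − 204) = -1/203. Expand this rational in ℤ_3: compute digits iteratively via d_i = x_i mod 3, x_{i+1} = (x_i − d_i)/3. The first 5 digits are (1, 2, 2, 2, 0).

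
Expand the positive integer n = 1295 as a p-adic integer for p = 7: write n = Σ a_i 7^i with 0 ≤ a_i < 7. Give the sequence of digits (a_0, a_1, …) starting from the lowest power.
(a_0, a_1, …) = (0, 3, 5, 3)

Repeated division by 7 gives the digits low-to-high: 1295 = 3·7^1 + 5·7^2 + 3·7^3. Digit sequence: (0, 3, 5, 3).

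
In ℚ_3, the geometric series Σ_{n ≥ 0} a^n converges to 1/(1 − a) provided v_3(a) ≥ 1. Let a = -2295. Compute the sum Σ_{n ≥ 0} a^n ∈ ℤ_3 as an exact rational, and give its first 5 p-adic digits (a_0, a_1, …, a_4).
Σ a^n = 1/(1 − a) = 1/2296;  first 5 digits = (1, 0, 0, 2, 1)

v_3(a) = 3 ≥ 1, so the series converges in ℤ_3 to 1/(1 − a) = 1/(1 − (-2295)) = 1/2296. Expand this rational in ℤ_3: compute digits iteratively via d_i = x_i mod 3, x_{i+1} = (x_i − d_i)/3. The first 5 digits are (1, 0, 0, 2, 1).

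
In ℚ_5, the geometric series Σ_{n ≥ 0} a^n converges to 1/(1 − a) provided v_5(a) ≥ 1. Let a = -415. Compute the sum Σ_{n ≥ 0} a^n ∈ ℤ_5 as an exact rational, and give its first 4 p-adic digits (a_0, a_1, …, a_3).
Σ a^n = 1/(1 − a) = 1/416;  first 4 digits = (1, 2, 2, 2)

v_5(a) = 1 ≥ 1, so the series converges in ℤ_5 to 1/(1 − a) = 1/(1 − (-415)) = 1/416. Expand this rational in ℤ_5: compute digits iteratively via d_i = x_i mod 5, x_{i+1} = (x_i − d_i)/5. The first 4 digits are (1, 2, 2, 2).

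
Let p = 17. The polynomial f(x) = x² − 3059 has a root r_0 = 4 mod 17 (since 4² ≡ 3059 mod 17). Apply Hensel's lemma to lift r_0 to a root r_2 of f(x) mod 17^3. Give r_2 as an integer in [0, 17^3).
r_2 = 4033 (mod 4913)

Hensel's recurrence: r_{i+1} = r_i − f(r_i)·(f′(r_i))^{-1} mod 17^{i+2}, with f′(x) = 2x. Iterate:
  r_0 = 4 (mod 17)
  r_1 = 276 (mod 289)
  r_2 = 4033 (mod 4913)
Final: r_2 = 4033, and one checks f(r_2) ≡ 0 mod 17^3.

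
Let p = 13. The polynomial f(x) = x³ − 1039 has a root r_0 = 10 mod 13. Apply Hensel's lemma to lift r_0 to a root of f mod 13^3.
r_2 = 2077 (mod 2197)

Hensel: r_{i+1} = r_i − f(r_i)/f′(r_i) mod 13^{i+2}, where f′(x) = 3x². Iterate:
  r_0 = 10 (mod 13)
  r_1 = 49 (mod 169)
  r_2 = 2077 (mod 2197)
Final: r = 2077 with f(r) ≡ 0 mod 13^3.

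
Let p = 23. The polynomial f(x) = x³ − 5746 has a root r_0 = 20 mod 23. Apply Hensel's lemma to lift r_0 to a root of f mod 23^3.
r_2 = 7127 (mod 12167)

Hensel: r_{i+1} = r_i − f(r_i)/f′(r_i) mod 23^{i+2}, where f′(x) = 3x². Iterate:
  r_0 = 20 (mod 23)
  r_1 = 250 (mod 529)
  r_2 = 7127 (mod 12167)
Final: r = 7127 with f(r) ≡ 0 mod 23^3.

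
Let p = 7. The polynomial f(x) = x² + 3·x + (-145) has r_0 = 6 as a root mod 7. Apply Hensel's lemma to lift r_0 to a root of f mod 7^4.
r_3 = 146 (mod 2401)

Hensel: r_{i+1} = r_i − f(r_i)·(f′(r_i))^{-1} mod 7^{i+2}, f′(x) = 2x + 3. Iterate:
  r_0 = 6 (mod 7)
  r_1 = 48 (mod 49)
  r_2 = 146 (mod 343)
  r_3 = 146 (mod 2401)
Final: r = 146 satisfies f(r) ≡ 0 mod 7^4.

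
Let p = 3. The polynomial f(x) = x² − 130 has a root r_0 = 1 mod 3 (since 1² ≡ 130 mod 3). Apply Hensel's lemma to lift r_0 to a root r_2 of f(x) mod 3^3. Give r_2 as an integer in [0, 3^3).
r_2 = 7 (mod 27)

Hensel's recurrence: r_{i+1} = r_i − f(r_i)·(f′(r_i))^{-1} mod 3^{i+2}, with f′(x) = 2x. Iterate:
  r_0 = 1 (mod 3)
  r_1 = 7 (mod 9)
  r_2 = 7 (mod 27)
Final: r_2 = 7, and one checks f(r_2) ≡ 0 mod 3^3.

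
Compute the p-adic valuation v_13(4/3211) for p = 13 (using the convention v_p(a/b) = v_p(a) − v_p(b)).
v_13(4/3211) = -2

Factor powers of 13 from the numerator and denominator of the reduced fraction: 4 = 13^0 · 4 and 3211 = 13^2 · 19. Apply v_p(a/b) = v_p(a) − v_p(b): v_13(4/3211) = 0 − 2 = -2.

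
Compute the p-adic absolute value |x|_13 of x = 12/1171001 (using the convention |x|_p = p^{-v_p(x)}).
|12/1171001|_13 = 28561

Step 1 — compute v_13(x) by factoring powers of 13 out of the numerator and denominator: v_13(12/1171001) = -4. Step 2 — apply |x|_p = p^{-v_p(x)} = 13^{4} = 28561.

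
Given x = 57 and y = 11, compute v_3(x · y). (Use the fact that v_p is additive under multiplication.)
v_3(627) = 1

v_p(x) = 1 (factor: 57 = 3^1 · 19); v_p(y) = 0 (factor: 11 = 3^0 · 11). Additivity: v_p(xy) = v_p(x) + v_p(y) = 1 + 0 = 1. (Direct check: xy = 627 = 3^1 · (209).)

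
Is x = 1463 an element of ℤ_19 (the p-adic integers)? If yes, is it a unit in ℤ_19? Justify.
x ∈ ℤ_19 but not a unit; v_19(x) = 1 > 0

ℤ_19 = {x ∈ ℚ_19 : v_19(x) ≥ 0} and ℤ_19^× = {x ∈ ℤ_19 : v_19(x) = 0}. Here v_19(1463) = v_19(num) − v_19(den) = 1; compare against these criteria.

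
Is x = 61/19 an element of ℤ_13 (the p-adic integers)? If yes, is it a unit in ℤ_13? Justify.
x ∈ ℤ_13^× (unit); v_13(x) = 0

ℤ_13 = {x ∈ ℚ_13 : v_13(x) ≥ 0} and ℤ_13^× = {x ∈ ℤ_13 : v_13(x) = 0}. Here v_13(61/19) = v_13(num) − v_13(den) = 0; compare against these criteria.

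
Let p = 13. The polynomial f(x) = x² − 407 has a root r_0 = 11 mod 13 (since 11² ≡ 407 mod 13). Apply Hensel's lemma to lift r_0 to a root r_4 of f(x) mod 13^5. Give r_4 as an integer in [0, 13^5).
r_4 = 72018 (mod 371293)

Hensel's recurrence: r_{i+1} = r_i − f(r_i)·(f′(r_i))^{-1} mod 13^{i+2}, with f′(x) = 2x. Iterate:
  r_0 = 11 (mod 13)
  r_1 = 24 (mod 169)
  r_2 = 1714 (mod 2197)
  r_3 = 14896 (mod 28561)
  r_4 = 72018 (mod 371293)
Final: r_4 = 72018, and one checks f(r_4) ≡ 0 mod 13^5.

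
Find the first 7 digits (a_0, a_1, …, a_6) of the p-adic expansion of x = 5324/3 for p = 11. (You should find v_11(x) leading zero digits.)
(a_0, …, a_6) = (0, 0, 0, 5, 7, 3, 7)

v_11(5324/3) = 3, so a_0 = ... = a_2 = 0. Factor out: x = 11^3 · u with u = 4/3 a unit in ℤ_11. Expand u iteratively via a_{v+i} = u_i mod 11, u_{i+1} = (u_i − a_{v+i})/11:
  u_0 = 4/3;  a_3 = 5;  u_1 = (u_0 − 5)/11 = -1/3
  u_1 = -1/3;  a_4 = 7;  u_2 = (u_1 − 7)/11 = -2/3
  u_2 = -2/3;  a_5 = 3;  u_3 = (u_2 − 3)/11 = -1/3
  u_3 = -1/3;  a_6 = 7;  u_4 = (u_3 − 7)/11 = -2/3
Digits: (0, 0, 0, 5, 7, 3, 7).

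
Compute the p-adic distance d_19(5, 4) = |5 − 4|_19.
d_19(5, 4) = 1

Step 1 — x − y = 5 − 4 = 1. Step 2 — v_19(1) = 0 (factor: 1 = (19^0 · 1); the sign does not affect v_p). Step 3 — |x − y|_19 = 19^{0} = 1.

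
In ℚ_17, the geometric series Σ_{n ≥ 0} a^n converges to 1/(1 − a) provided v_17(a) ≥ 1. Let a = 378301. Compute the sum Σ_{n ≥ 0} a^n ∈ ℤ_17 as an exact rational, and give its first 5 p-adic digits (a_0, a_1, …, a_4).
Σ a^n = 1/(1 − a) = -1/378300;  first 5 digits = (1, 0, 0, 9, 4)

v_17(a) = 3 ≥ 1, so the series converges in ℤ_17 to 1/(1 − a) = 1/(1 − 378301) = -1/378300. Expand this rational in ℤ_17: compute digits iteratively via d_i = x_i mod 17, x_{i+1} = (x_i − d_i)/17. The first 5 digits are (1, 0, 0, 9, 4).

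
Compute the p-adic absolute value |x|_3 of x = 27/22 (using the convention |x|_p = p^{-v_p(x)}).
|27/22|_3 = 1/27

Step 1 — compute v_3(x) by factoring powers of 3 out of the numerator and denominator: v_3(27/22) = 3. Step 2 — apply |x|_p = p^{-v_p(x)} = 3^{-3} = 1/27.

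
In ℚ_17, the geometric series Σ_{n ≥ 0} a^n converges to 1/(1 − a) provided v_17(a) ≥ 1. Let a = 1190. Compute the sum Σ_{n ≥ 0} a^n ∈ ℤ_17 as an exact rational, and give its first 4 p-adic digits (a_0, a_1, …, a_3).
Σ a^n = 1/(1 − a) = -1/1189;  first 4 digits = (1, 2, 8, 7)

v_17(a) = 1 ≥ 1, so the series converges in ℤ_17 to 1/(1 − a) = 1/(1 − 1190) = -1/1189. Expand this rational in ℤ_17: compute digits iteratively via d_i = x_i mod 17, x_{i+1} = (x_i − d_i)/17. The first 4 digits are (1, 2, 8, 7).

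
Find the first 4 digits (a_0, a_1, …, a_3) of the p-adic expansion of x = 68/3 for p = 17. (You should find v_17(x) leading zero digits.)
(a_0, …, a_3) = (0, 7, 11, 5)

v_17(68/3) = 1, so a_0 = ... = a_0 = 0. Factor out: x = 17^1 · u with u = 4/3 a unit in ℤ_17. Expand u iteratively via a_{v+i} = u_i mod 17, u_{i+1} = (u_i − a_{v+i})/17:
  u_0 = 4/3;  a_1 = 7;  u_1 = (u_0 − 7)/17 = -1/3
  u_1 = -1/3;  a_2 = 11;  u_2 = (u_1 − 11)/17 = -2/3
  u_2 = -2/3;  a_3 = 5;  u_3 = (u_2 − 5)/17 = -1/3
Digits: (0, 7, 11, 5).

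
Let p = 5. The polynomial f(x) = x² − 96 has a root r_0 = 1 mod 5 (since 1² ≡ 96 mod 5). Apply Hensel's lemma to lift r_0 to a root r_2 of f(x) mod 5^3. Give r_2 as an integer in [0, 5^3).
r_2 = 61 (mod 125)

Hensel's recurrence: r_{i+1} = r_i − f(r_i)·(f′(r_i))^{-1} mod 5^{i+2}, with f′(x) = 2x. Iterate:
  r_0 = 1 (mod 5)
  r_1 = 11 (mod 25)
  r_2 = 61 (mod 125)
Final: r_2 = 61, and one checks f(r_2) ≡ 0 mod 5^3.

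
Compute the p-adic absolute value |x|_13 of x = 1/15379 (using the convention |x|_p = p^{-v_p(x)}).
|1/15379|_13 = 2197

Step 1 — compute v_13(x) by factoring powers of 13 out of the numerator and denominator: v_13(1/15379) = -3. Step 2 — apply |x|_p = p^{-v_p(x)} = 13^{3} = 2197.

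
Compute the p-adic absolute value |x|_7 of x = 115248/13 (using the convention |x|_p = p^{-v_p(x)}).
|115248/13|_7 = 1/2401

Step 1 — compute v_7(x) by factoring powers of 7 out of the numerator and denominator: v_7(115248/13) = 4. Step 2 — apply |x|_p = p^{-v_p(x)} = 7^{-4} = 1/2401.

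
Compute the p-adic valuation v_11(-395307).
v_11(-395307) = 4

v_11(n) is the largest exponent k such that 11^k divides n. Factor out: -395307 = -11^4 · 27. (Sign doesn't affect v_p.) So v_11(-395307) = 4.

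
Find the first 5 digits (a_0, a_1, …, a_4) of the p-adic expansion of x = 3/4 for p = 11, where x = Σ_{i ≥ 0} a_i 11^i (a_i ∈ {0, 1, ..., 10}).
(a_0, …, a_4) = (9, 2, 8, 2, 8)

v_11(3/4) = 0 (numerator and denominator both coprime to 11), so x ∈ ℤ_11^×. Compute digits iteratively via a_i = x_i mod 11, x_{i+1} = (x_i − a_i)/11, with x_0 = x:
  x_0 = 3/4;  a_0 = 9;  x_1 = (x_0 − 9)/11 = -3/4
  x_1 = -3/4;  a_1 = 2;  x_2 = (x_1 − 2)/11 = -1/4
  x_2 = -1/4;  a_2 = 8;  x_3 = (x_2 − 8)/11 = -3/4
  x_3 = -3/4;  a_3 = 2;  x_4 = (x_3 − 2)/11 = -1/4
  x_4 = -1/4;  a_4 = 8;  x_5 = (x_4 − 8)/11 = -3/4
Digits: (9, 2, 8, 2, 8).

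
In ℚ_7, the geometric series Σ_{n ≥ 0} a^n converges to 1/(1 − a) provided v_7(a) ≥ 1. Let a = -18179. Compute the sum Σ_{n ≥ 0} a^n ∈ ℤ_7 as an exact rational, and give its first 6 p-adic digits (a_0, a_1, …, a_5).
Σ a^n = 1/(1 − a) = 1/18180;  first 6 digits = (1, 0, 0, 3, 6, 5)

v_7(a) = 3 ≥ 1, so the series converges in ℤ_7 to 1/(1 − a) = 1/(1 − (-18179)) = 1/18180. Expand this rational in ℤ_7: compute digits iteratively via d_i = x_i mod 7, x_{i+1} = (x_i − d_i)/7. The first 6 digits are (1, 0, 0, 3, 6, 5).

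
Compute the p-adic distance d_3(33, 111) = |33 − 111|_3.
d_3(33, 111) = 1/3

Step 1 — x − y = 33 − 111 = -78. Step 2 — v_3(-78) = 1 (factor: -78 = −(3^1 · 26); the sign does not affect v_p). Step 3 — |x − y|_3 = 3^{-1} = 1/3.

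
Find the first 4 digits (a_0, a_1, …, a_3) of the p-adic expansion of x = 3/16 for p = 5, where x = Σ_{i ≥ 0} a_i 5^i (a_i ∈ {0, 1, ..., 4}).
(a_0, …, a_3) = (3, 1, 0, 4)

v_5(3/16) = 0 (numerator and denominator both coprime to 5), so x ∈ ℤ_5^×. Compute digits iteratively via a_i = x_i mod 5, x_{i+1} = (x_i − a_i)/5, with x_0 = x:
  x_0 = 3/16;  a_0 = 3;  x_1 = (x_0 − 3)/5 = -9/16
  x_1 = -9/16;  a_1 = 1;  x_2 = (x_1 − 1)/5 = -5/16
  x_2 = -5/16;  a_2 = 0;  x_3 = (x_2 − 0)/5 = -1/16
  x_3 = -1/16;  a_3 = 4;  x_4 = (x_3 − 4)/5 = -13/16
Digits: (3, 1, 0, 4).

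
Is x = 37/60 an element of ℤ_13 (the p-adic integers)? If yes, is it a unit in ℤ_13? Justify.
x ∈ ℤ_13^× (unit); v_13(x) = 0

ℤ_13 = {x ∈ ℚ_13 : v_13(x) ≥ 0} and ℤ_13^× = {x ∈ ℤ_13 : v_13(x) = 0}. Here v_13(37/60) = v_13(num) − v_13(den) = 0; compare against these criteria.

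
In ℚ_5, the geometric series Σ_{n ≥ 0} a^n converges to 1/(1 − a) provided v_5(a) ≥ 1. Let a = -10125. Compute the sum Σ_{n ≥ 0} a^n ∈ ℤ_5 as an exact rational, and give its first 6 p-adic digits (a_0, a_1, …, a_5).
Σ a^n = 1/(1 − a) = 1/10126;  first 6 digits = (1, 0, 0, 4, 3, 1)

v_5(a) = 3 ≥ 1, so the series converges in ℤ_5 to 1/(1 − a) = 1/(1 − (-10125)) = 1/10126. Expand this rational in ℤ_5: compute digits iteratively via d_i = x_i mod 5, x_{i+1} = (x_i − d_i)/5. The first 6 digits are (1, 0, 0, 4, 3, 1).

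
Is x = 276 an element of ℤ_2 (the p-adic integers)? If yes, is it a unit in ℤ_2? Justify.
x ∈ ℤ_2 but not a unit; v_2(x) = 2 > 0

ℤ_2 = {x ∈ ℚ_2 : v_2(x) ≥ 0} and ℤ_2^× = {x ∈ ℤ_2 : v_2(x) = 0}. Here v_2(276) = v_2(num) − v_2(den) = 2; compare against these criteria.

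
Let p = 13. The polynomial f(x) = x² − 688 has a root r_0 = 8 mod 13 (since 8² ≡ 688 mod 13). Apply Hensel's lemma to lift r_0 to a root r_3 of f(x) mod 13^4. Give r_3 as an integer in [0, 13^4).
r_3 = 14919 (mod 28561)

Hensel's recurrence: r_{i+1} = r_i − f(r_i)·(f′(r_i))^{-1} mod 13^{i+2}, with f′(x) = 2x. Iterate:
  r_0 = 8 (mod 13)
  r_1 = 47 (mod 169)
  r_2 = 1737 (mod 2197)
  r_3 = 14919 (mod 28561)
Final: r_3 = 14919, and one checks f(r_3) ≡ 0 mod 13^4.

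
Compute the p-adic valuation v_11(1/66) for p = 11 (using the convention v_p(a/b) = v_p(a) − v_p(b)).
v_11(1/66) = -1

Factor powers of 11 from the numerator and denominator of the reduced fraction: 1 = 11^0 · 1 and 66 = 11^1 · 6. Apply v_p(a/b) = v_p(a) − v_p(b): v_11(1/66) = 0 − 1 = -1.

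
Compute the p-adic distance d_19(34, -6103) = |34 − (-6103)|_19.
d_19(34, -6103) = 1/361

Step 1 — x − y = 34 − (-6103) = 6137. Step 2 — v_19(6137) = 2 (factor: 6137 = (19^2 · 17); the sign does not affect v_p). Step 3 — |x − y|_19 = 19^{-2} = 1/361.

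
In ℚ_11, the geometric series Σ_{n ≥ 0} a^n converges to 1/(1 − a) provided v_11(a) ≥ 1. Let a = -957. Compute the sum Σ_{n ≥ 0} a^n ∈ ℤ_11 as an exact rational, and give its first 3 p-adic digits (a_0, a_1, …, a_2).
Σ a^n = 1/(1 − a) = 1/958;  first 3 digits = (1, 1, 4)

v_11(a) = 1 ≥ 1, so the series converges in ℤ_11 to 1/(1 − a) = 1/(1 − (-957)) = 1/958. Expand this rational in ℤ_11: compute digits iteratively via d_i = x_i mod 11, x_{i+1} = (x_i − d_i)/11. The first 3 digits are (1, 1, 4).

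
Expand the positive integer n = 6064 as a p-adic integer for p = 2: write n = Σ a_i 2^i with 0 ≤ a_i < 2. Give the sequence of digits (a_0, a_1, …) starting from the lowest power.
(a_0, a_1, …) = (0, 0, 0, 0, 1, 1, 0, 1, 1, 1, 1, 0, 1)

Repeated division by 2 gives the digits low-to-high: 6064 = 1·2^4 + 1·2^5 + 1·2^7 + 1·2^8 + 1·2^9 + 1·2^10 + 1·2^12. Digit sequence: (0, 0, 0, 0, 1, 1, 0, 1, 1, 1, 1, 0, 1).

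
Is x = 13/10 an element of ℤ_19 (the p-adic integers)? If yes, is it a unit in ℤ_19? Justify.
x ∈ ℤ_19^× (unit); v_19(x) = 0

ℤ_19 = {x ∈ ℚ_19 : v_19(x) ≥ 0} and ℤ_19^× = {x ∈ ℤ_19 : v_19(x) = 0}. Here v_19(13/10) = v_19(num) − v_19(den) = 0; compare against these criteria.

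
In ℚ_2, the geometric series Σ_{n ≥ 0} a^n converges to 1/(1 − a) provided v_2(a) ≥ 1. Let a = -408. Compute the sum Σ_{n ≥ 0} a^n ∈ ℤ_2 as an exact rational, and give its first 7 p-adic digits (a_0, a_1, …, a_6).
Σ a^n = 1/(1 − a) = 1/409;  first 7 digits = (1, 0, 0, 1, 0, 1, 0)

v_2(a) = 3 ≥ 1, so the series converges in ℤ_2 to 1/(1 − a) = 1/(1 − (-408)) = 1/409. Expand this rational in ℤ_2: compute digits iteratively via d_i = x_i mod 2, x_{i+1} = (x_i − d_i)/2. The first 7 digits are (1, 0, 0, 1, 0, 1, 0).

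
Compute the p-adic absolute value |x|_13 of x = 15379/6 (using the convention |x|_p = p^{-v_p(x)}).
|15379/6|_13 = 1/2197

Step 1 — compute v_13(x) by factoring powers of 13 out of the numerator and denominator: v_13(15379/6) = 3. Step 2 — apply |x|_p = p^{-v_p(x)} = 13^{-3} = 1/2197.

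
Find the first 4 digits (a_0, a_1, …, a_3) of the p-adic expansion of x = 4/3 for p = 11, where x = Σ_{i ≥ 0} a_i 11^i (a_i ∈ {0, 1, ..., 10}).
(a_0, …, a_3) = (5, 7, 3, 7)

v_11(4/3) = 0 (numerator and denominator both coprime to 11), so x ∈ ℤ_11^×. Compute digits iteratively via a_i = x_i mod 11, x_{i+1} = (x_i − a_i)/11, with x_0 = x:
  x_0 = 4/3;  a_0 = 5;  x_1 = (x_0 − 5)/11 = -1/3
  x_1 = -1/3;  a_1 = 7;  x_2 = (x_1 − 7)/11 = -2/3
  x_2 = -2/3;  a_2 = 3;  x_3 = (x_2 − 3)/11 = -1/3
  x_3 = -1/3;  a_3 = 7;  x_4 = (x_3 − 7)/11 = -2/3
Digits: (5, 7, 3, 7).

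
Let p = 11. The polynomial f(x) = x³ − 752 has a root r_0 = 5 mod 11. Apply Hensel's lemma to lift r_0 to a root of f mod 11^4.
r_3 = 2172 (mod 14641)

Hensel: r_{i+1} = r_i − f(r_i)/f′(r_i) mod 11^{i+2}, where f′(x) = 3x². Iterate:
  r_0 = 5 (mod 11)
  r_1 = 115 (mod 121)
  r_2 = 841 (mod 1331)
  r_3 = 2172 (mod 14641)
Final: r = 2172 with f(r) ≡ 0 mod 11^4.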